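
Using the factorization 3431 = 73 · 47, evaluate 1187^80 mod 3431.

Mod 73: 1187 ≡ 19; by Fermat, exponent reduces to 80 mod 72 = 8; 19^8 ≡ 37 (mod 73).
Mod 47: 1187 ≡ 12; by Fermat, exponent reduces to 80 mod 46 = 34; 12^34 ≡ 2 (mod 47).
Combine by CRT: x ≡ 37 (mod 73), x ≡ 2 (mod 47) ⇒ x ≡ 2446 (mod 3431).

2446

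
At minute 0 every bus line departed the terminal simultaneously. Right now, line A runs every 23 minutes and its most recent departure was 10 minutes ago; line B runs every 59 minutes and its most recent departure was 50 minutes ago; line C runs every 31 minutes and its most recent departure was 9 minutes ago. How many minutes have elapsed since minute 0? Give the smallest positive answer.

17927

The moduli are pairwise coprime; N = 23·59·31 = 42067.
N/23 = 1829; 1829 ≡ 12 (mod 23); 12·2 ≡ 1, so inverse 2.
N/59 = 713; 713 ≡ 5 (mod 59); 5·12 ≡ 1, so inverse 12.
N/31 = 1357; 1357 ≡ 24 (mod 31); 24·22 ≡ 1, so inverse 22.
t ≡ 10·1829·2 + 50·713·12 + 9·1357·22 = 733066.
733066 mod 42067 = 17927.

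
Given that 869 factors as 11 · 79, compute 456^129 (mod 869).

Mod 11: 456 ≡ 5; by Fermat, exponent reduces to 129 mod 10 = 9; 5^9 ≡ 9 (mod 11).
Mod 79: 456 ≡ 61; by Fermat, exponent reduces to 129 mod 78 = 51; 61^51 ≡ 57 (mod 79).
Combine by CRT: x ≡ 9 (mod 11), x ≡ 57 (mod 79) ⇒ x ≡ 768 (mod 869).

768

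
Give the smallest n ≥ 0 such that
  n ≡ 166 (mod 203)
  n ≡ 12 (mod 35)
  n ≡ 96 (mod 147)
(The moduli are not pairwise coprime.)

13767

gcd(203, 35) = 7 and 7 | (12 − 166), so the pair is consistent; merging gives n ≡ 572 (mod 1015), where 1015 = lcm(203, 35).
gcd(1015, 147) = 7 and 7 | (96 − 572), so the pair is consistent; merging gives n ≡ 13767 (mod 21315), where 21315 = lcm(1015, 147).
The solution is unique modulo lcm(203, 35, 147) = 21315.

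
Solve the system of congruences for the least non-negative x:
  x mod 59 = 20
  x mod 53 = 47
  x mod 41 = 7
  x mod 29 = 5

1681048

The moduli are pairwise coprime; N = 59·53·41·29 = 3718003.
N/59 = 63017; 63017 ≡ 5 (mod 59); 5·12 ≡ 1, so inverse 12.
N/53 = 70151; 70151 ≡ 32 (mod 53); 32·5 ≡ 1, so inverse 5.
N/41 = 90683; 90683 ≡ 32 (mod 41); 32·9 ≡ 1, so inverse 9.
N/29 = 128207; 128207 ≡ 27 (mod 29); 27·14 ≡ 1, so inverse 14.
x ≡ 20·63017·12 + 47·70151·5 + 7·90683·9 + 5·128207·14 = 46297084.
46297084 mod 3718003 = 1681048.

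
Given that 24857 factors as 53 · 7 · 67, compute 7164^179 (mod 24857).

Mod 53: 7164 ≡ 9; by Fermat, exponent reduces to 179 mod 52 = 23; 9^23 ≡ 4 (mod 53).
Mod 7: 7164 ≡ 3; by Fermat, exponent reduces to 179 mod 6 = 5; 3^5 ≡ 5 (mod 7).
Mod 67: 7164 ≡ 62; by Fermat, exponent reduces to 179 mod 66 = 47; 62^47 ≡ 9 (mod 67).
Combine by CRT: x ≡ 4 (mod 53), x ≡ 5 (mod 7), x ≡ 9 (mod 67) ⇒ x ≡ 14950 (mod 24857).

14950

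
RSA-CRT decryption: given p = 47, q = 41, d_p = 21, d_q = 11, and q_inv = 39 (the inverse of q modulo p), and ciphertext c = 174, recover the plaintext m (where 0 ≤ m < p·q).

m₁ = c^(d_p) mod p: c ≡ 33 (mod 47), and 33^21 mod 47 = 41.
m₂ = c^(d_q) mod q: c ≡ 10 (mod 41), and 10^11 mod 41 = 10.
h = q_inv·(m₁ − m₂) mod p = 39·(41 − 10) mod 47 = 34.
m = m₂ + h·q = 10 + 34·41 = 1404.

1404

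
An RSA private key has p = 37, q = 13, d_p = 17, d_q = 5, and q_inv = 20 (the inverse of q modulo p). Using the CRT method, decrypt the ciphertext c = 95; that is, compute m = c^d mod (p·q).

m₁ = c^(d_p) mod p: c ≡ 21 (mod 37), and 21^17 mod 37 = 30.
m₂ = c^(d_q) mod q: c ≡ 4 (mod 13), and 4^5 mod 13 = 10.
h = q_inv·(m₁ − m₂) mod p = 20·(30 − 10) mod 37 = 30.
m = m₂ + h·q = 10 + 30·13 = 400.

400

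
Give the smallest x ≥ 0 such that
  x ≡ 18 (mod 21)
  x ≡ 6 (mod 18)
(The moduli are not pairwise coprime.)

Combine the congruences pairwise.
gcd(21, 18) = 3 and 3 | (6 − 18), so the pair is consistent; merging gives x ≡ 60 (mod 126), where 126 = lcm(21, 18).
The solution is unique modulo lcm(21, 18) = 126.

60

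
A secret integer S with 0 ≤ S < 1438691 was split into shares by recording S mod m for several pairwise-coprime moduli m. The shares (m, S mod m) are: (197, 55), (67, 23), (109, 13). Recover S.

1031153

The moduli are pairwise coprime; N = 197·67·109 = 1438691.
N/197 = 7303; 7303 ≡ 14 (mod 197); 14·183 ≡ 1, so inverse 183.
N/67 = 21473; 21473 ≡ 33 (mod 67); 33·65 ≡ 1, so inverse 65.
N/109 = 13199; 13199 ≡ 10 (mod 109); 10·11 ≡ 1, so inverse 11.
S ≡ 55·7303·183 + 23·21473·65 + 13·13199·11 = 107494287.
107494287 mod 1438691 = 1031153.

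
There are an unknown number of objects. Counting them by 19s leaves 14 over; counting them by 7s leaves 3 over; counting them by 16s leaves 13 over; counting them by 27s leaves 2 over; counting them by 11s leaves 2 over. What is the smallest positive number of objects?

305021

From N ≡ 14 (mod 19) write N = 14 + 19t. Substituting into N ≡ 3 (mod 7) gives 19t ≡ 3 (mod 7), and since 5⁻¹ ≡ 3 (mod 7), t ≡ 2. Hence N ≡ 14 + 19·2 = 52 (mod 133).
From N ≡ 52 (mod 133) write N = 52 + 133t. Substituting into N ≡ 13 (mod 16) gives 133t ≡ 9 (mod 16), and since 5⁻¹ ≡ 13 (mod 16), t ≡ 5. Hence N ≡ 52 + 133·5 = 717 (mod 2128).
From N ≡ 717 (mod 2128) write N = 717 + 2128t. Substituting into N ≡ 2 (mod 27) gives 2128t ≡ 14 (mod 27), and since 22⁻¹ ≡ 16 (mod 27), t ≡ 8. Hence N ≡ 717 + 2128·8 = 17741 (mod 57456).
From N ≡ 17741 (mod 57456) write N = 17741 + 57456t. Substituting into N ≡ 2 (mod 11) gives 57456t ≡ 4 (mod 11), and since 3⁻¹ ≡ 4 (mod 11), t ≡ 5. Hence N ≡ 17741 + 57456·5 = 305021 (mod 632016).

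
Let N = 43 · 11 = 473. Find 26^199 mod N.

Mod 43: 26 ≡ 26; by Fermat, exponent reduces to 199 mod 42 = 31; 26^31 ≡ 34 (mod 43).
Mod 11: 26 ≡ 4; by Fermat, exponent reduces to 199 mod 10 = 9; 4^9 ≡ 3 (mod 11).
Combine by CRT: x ≡ 34 (mod 43), x ≡ 3 (mod 11) ⇒ x ≡ 421 (mod 473).

421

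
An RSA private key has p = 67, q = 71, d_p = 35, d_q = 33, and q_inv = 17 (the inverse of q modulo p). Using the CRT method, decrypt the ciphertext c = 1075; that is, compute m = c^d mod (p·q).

1398

m₁ = c^(d_p) mod p: c ≡ 3 (mod 67), and 3^35 mod 67 = 58.
m₂ = c^(d_q) mod q: c ≡ 10 (mod 71), and 10^33 mod 71 = 49.
h = q_inv·(m₁ − m₂) mod p = 17·(58 − 49) mod 67 = 19.
m = m₂ + h·q = 49 + 19·71 = 1398.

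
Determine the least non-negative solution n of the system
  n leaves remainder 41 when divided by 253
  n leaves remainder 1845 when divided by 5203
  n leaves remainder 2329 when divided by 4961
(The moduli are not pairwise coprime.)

gcd(253, 5203) = 11 and 11 | (1845 − 41), so the pair is consistent; merging gives n ≡ 111108 (mod 119669), where 119669 = lcm(253, 5203).
gcd(119669, 4961) = 121 and 121 | (2329 − 111108), so the pair is consistent; merging gives n ≡ 2145481 (mod 4906429), where 4906429 = lcm(119669, 4961).
The solution is unique modulo lcm(253, 5203, 4961) = 4906429.

2145481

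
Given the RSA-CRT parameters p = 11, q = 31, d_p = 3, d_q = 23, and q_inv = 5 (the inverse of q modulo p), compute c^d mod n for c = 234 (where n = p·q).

m₁ = c^(d_p) mod p: c ≡ 3 (mod 11), and 3^3 mod 11 = 5.
m₂ = c^(d_q) mod q: c ≡ 17 (mod 31), and 17^23 mod 31 = 13.
h = q_inv·(m₁ − m₂) mod p = 5·(5 − 13) mod 11 = 4.
m = m₂ + h·q = 13 + 4·31 = 137.

137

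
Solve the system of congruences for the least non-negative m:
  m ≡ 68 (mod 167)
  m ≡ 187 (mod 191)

From m ≡ 68 (mod 167) write m = 68 + 167t. Substituting into m ≡ 187 (mod 191) gives 167t ≡ 119 (mod 191), and since 167⁻¹ ≡ 183 (mod 191), t ≡ 3. Hence m ≡ 68 + 167·3 = 569 (mod 31897).

569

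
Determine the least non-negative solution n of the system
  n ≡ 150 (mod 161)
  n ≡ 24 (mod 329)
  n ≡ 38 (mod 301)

134585

gcd(161, 329) = 7 and 7 | (24 − 150), so the pair is consistent; merging gives n ≡ 5946 (mod 7567), where 7567 = lcm(161, 329).
gcd(7567, 301) = 7 and 7 | (38 − 5946), so the pair is consistent; merging gives n ≡ 134585 (mod 325381), where 325381 = lcm(7567, 301).
The solution is unique modulo lcm(161, 329, 301) = 325381.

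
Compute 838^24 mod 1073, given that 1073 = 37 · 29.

Mod 37: 838 ≡ 24; 24^24 ≡ 26 (mod 37).
Mod 29: 838 ≡ 26; 26^24 ≡ 24 (mod 29).
Combine by CRT: x ≡ 26 (mod 37), x ≡ 24 (mod 29) ⇒ x ≡ 285 (mod 1073).

285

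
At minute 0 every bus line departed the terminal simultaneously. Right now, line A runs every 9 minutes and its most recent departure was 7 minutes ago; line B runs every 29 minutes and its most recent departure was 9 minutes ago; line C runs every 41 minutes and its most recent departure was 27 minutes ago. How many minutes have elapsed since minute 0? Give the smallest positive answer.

The moduli are pairwise coprime; N = 9·29·41 = 10701.
N/9 = 1189; 1189 ≡ 1 (mod 9), inverse 1.
N/29 = 369; 369 ≡ 21 (mod 29); 21·18 ≡ 1, so inverse 18.
N/41 = 261; 261 ≡ 15 (mod 41); 15·11 ≡ 1, so inverse 11.
t ≡ 7·1189·1 + 9·369·18 + 27·261·11 = 145618.
145618 mod 10701 = 6505.

6505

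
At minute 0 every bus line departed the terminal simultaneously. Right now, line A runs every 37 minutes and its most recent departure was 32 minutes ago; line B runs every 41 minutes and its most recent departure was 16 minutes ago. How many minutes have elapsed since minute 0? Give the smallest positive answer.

180

Combine the congruences pairwise.
From t ≡ 32 (mod 37) write t = 32 + 37s. Substituting into t ≡ 16 (mod 41) gives 37s ≡ 25 (mod 41), and since 37⁻¹ ≡ 10 (mod 41), s ≡ 4. Hence t ≡ 32 + 37·4 = 180 (mod 1517).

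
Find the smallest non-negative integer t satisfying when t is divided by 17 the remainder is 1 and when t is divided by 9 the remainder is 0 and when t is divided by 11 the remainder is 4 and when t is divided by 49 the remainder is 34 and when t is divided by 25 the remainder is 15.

The moduli are pairwise coprime; N = 17·9·11·49·25 = 2061675.
N/17 = 121275; 121275 ≡ 14 (mod 17); 14·11 ≡ 1, so inverse 11.
N/9 = 229075; 229075 ≡ 7 (mod 9); 7·4 ≡ 1, so inverse 4.
N/11 = 187425; 187425 ≡ 7 (mod 11); 7·8 ≡ 1, so inverse 8.
N/49 = 42075; 42075 ≡ 33 (mod 49); 33·3 ≡ 1, so inverse 3.
N/25 = 82467; 82467 ≡ 17 (mod 25); 17·3 ≡ 1, so inverse 3.
t ≡ 1·121275·11 + 0·229075·4 + 4·187425·8 + 34·42075·3 + 15·82467·3 = 15334290.
15334290 mod 2061675 = 902565.

902565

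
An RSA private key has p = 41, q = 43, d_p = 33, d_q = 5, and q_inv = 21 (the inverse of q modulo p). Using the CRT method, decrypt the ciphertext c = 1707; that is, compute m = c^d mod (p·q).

m₁ = c^(d_p) mod p: c ≡ 26 (mod 41), and 26^33 mod 41 = 6.
m₂ = c^(d_q) mod q: c ≡ 30 (mod 43), and 30^5 mod 43 = 12.
h = q_inv·(m₁ − m₂) mod p = 21·(6 − 12) mod 41 = 38.
m = m₂ + h·q = 12 + 38·43 = 1646.

1646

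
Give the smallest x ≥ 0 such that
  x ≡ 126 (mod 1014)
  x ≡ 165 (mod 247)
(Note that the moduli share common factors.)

11280

gcd(1014, 247) = 13 and 13 | (165 − 126), so the pair is consistent; merging gives x ≡ 11280 (mod 19266), where 19266 = lcm(1014, 247).
The solution is unique modulo lcm(1014, 247) = 19266.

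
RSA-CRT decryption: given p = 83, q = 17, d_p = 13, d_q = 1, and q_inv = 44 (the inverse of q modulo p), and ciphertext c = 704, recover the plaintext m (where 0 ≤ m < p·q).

m₁ = c^(d_p) mod p: c ≡ 40 (mod 83), and 40^13 mod 83 = 9.
m₂ = c^(d_q) mod q: c ≡ 7 (mod 17), and 7^1 mod 17 = 7.
h = q_inv·(m₁ − m₂) mod p = 44·(9 − 7) mod 83 = 5.
m = m₂ + h·q = 7 + 5·17 = 92.

92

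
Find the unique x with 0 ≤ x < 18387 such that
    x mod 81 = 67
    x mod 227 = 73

From x ≡ 67 (mod 81) write x = 67 + 81t. Substituting into x ≡ 73 (mod 227) gives 81t ≡ 6 (mod 227), and since 81⁻¹ ≡ 213 (mod 227), t ≡ 143. Hence x ≡ 67 + 81·143 = 11650 (mod 18387).

11650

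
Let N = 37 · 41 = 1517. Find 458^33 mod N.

808

Mod 37: 458 ≡ 14; 14^33 ≡ 31 (mod 37).
Mod 41: 458 ≡ 7; 7^33 ≡ 29 (mod 41).
Combine by CRT: x ≡ 31 (mod 37), x ≡ 29 (mod 41) ⇒ x ≡ 808 (mod 1517).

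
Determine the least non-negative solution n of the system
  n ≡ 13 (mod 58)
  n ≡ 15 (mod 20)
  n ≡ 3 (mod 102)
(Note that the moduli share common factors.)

13875

gcd(58, 20) = 2 and 2 | (15 − 13), so the pair is consistent; merging gives n ≡ 535 (mod 580), where 580 = lcm(58, 20).
gcd(580, 102) = 2 and 2 | (3 − 535), so the pair is consistent; merging gives n ≡ 13875 (mod 29580), where 29580 = lcm(580, 102).
The solution is unique modulo lcm(58, 20, 102) = 29580.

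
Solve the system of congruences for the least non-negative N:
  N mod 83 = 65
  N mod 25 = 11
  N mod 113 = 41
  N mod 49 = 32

8745111

The moduli are pairwise coprime; M = 83·25·113·49 = 11489275.
M/83 = 138425; 138425 ≡ 64 (mod 83); 64·48 ≡ 1, so inverse 48.
M/25 = 459571; 459571 ≡ 21 (mod 25); 21·6 ≡ 1, so inverse 6.
M/113 = 101675; 101675 ≡ 88 (mod 113); 88·9 ≡ 1, so inverse 9.
M/49 = 234475; 234475 ≡ 10 (mod 49); 10·5 ≡ 1, so inverse 5.
N ≡ 65·138425·48 + 11·459571·6 + 41·101675·9 + 32·234475·5 = 537251761.
537251761 mod 11489275 = 8745111.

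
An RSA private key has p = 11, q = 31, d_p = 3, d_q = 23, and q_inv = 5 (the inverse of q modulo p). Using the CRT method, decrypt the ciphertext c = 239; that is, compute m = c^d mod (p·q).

m₁ = c^(d_p) mod p: c ≡ 8 (mod 11), and 8^3 mod 11 = 6.
m₂ = c^(d_q) mod q: c ≡ 22 (mod 31), and 22^23 mod 31 = 3.
h = q_inv·(m₁ − m₂) mod p = 5·(6 − 3) mod 11 = 4.
m = m₂ + h·q = 3 + 4·31 = 127.

127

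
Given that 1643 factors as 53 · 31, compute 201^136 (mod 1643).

Mod 53: 201 ≡ 42; by Fermat, exponent reduces to 136 mod 52 = 32; 42^32 ≡ 36 (mod 53).
Mod 31: 201 ≡ 15; by Fermat, exponent reduces to 136 mod 30 = 16; 15^16 ≡ 16 (mod 31).
Combine by CRT: x ≡ 36 (mod 53), x ≡ 16 (mod 31) ⇒ x ≡ 884 (mod 1643).

884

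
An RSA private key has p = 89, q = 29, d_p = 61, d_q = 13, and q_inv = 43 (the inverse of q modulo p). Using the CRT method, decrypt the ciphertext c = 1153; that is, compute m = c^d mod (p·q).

m₁ = c^(d_p) mod p: c ≡ 85 (mod 89), and 85^61 mod 89 = 87.
m₂ = c^(d_q) mod q: c ≡ 22 (mod 29), and 22^13 mod 29 = 4.
h = q_inv·(m₁ − m₂) mod p = 43·(87 − 4) mod 89 = 9.
m = m₂ + h·q = 4 + 9·29 = 265.

265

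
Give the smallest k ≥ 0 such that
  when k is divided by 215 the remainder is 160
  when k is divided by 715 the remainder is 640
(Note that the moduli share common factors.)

22090

gcd(215, 715) = 5 and 5 | (640 − 160), so the pair is consistent; merging gives k ≡ 22090 (mod 30745), where 30745 = lcm(215, 715).
The solution is unique modulo lcm(215, 715) = 30745.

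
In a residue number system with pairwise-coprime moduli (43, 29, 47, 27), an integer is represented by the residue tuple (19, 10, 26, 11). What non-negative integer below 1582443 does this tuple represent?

1394939

The moduli are pairwise coprime; N = 43·29·47·27 = 1582443.
N/43 = 36801; 36801 ≡ 36 (mod 43); 36·6 ≡ 1, so inverse 6.
N/29 = 54567; 54567 ≡ 18 (mod 29); 18·21 ≡ 1, so inverse 21.
N/47 = 33669; 33669 ≡ 17 (mod 47); 17·36 ≡ 1, so inverse 36.
N/27 = 58609; 58609 ≡ 19 (mod 27); 19·10 ≡ 1, so inverse 10.
x ≡ 19·36801·6 + 10·54567·21 + 26·33669·36 + 11·58609·10 = 53615558.
53615558 mod 1582443 = 1394939.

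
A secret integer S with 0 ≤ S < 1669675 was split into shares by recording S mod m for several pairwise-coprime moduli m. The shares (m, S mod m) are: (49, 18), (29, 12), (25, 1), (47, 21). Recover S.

The moduli are pairwise coprime; N = 49·29·25·47 = 1669675.
N/49 = 34075; 34075 ≡ 20 (mod 49); 20·27 ≡ 1, so inverse 27.
N/29 = 57575; 57575 ≡ 10 (mod 29); 10·3 ≡ 1, so inverse 3.
N/25 = 66787; 66787 ≡ 12 (mod 25); 12·23 ≡ 1, so inverse 23.
N/47 = 35525; 35525 ≡ 40 (mod 47); 40·20 ≡ 1, so inverse 20.
S ≡ 18·34075·27 + 12·57575·3 + 1·66787·23 + 21·35525·20 = 35089751.
35089751 mod 1669675 = 26576.

26576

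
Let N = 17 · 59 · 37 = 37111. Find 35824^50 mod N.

7131

Mod 17: 35824 ≡ 5; by Fermat, exponent reduces to 50 mod 16 = 2; 5^2 ≡ 8 (mod 17).
Mod 59: 35824 ≡ 11; 11^50 ≡ 51 (mod 59).
Mod 37: 35824 ≡ 8; by Fermat, exponent reduces to 50 mod 36 = 14; 8^14 ≡ 27 (mod 37).
Combine by CRT: x ≡ 8 (mod 17), x ≡ 51 (mod 59), x ≡ 27 (mod 37) ⇒ x ≡ 7131 (mod 37111).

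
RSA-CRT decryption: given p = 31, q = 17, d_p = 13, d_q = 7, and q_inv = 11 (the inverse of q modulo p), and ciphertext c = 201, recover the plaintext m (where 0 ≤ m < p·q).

244

m₁ = c^(d_p) mod p: c ≡ 15 (mod 31), and 15^13 mod 31 = 27.
m₂ = c^(d_q) mod q: c ≡ 14 (mod 17), and 14^7 mod 17 = 6.
h = q_inv·(m₁ − m₂) mod p = 11·(27 − 6) mod 31 = 14.
m = m₂ + h·q = 6 + 14·17 = 244.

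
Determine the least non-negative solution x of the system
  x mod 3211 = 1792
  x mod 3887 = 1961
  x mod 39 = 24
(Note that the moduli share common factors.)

56379

gcd(3211, 3887) = 169 and 169 | (1961 − 1792), so the pair is consistent; merging gives x ≡ 56379 (mod 73853), where 73853 = lcm(3211, 3887).
gcd(73853, 39) = 13 and 13 | (24 − 56379), so the pair is consistent; merging gives x ≡ 56379 (mod 221559), where 221559 = lcm(73853, 39).
The solution is unique modulo lcm(3211, 3887, 39) = 221559.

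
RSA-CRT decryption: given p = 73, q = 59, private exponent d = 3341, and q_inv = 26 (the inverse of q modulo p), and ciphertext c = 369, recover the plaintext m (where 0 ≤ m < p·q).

d_p = d mod (p−1) = 3341 mod 72 = 29; d_q = d mod (q−1) = 35.
m₁ = c^(d_p) mod p: c ≡ 4 (mod 73), and 4^29 mod 73 = 16.
m₂ = c^(d_q) mod q: c ≡ 15 (mod 59), and 15^35 mod 59 = 26.
h = q_inv·(m₁ − m₂) mod p = 26·(16 − 26) mod 73 = 32.
m = m₂ + h·q = 26 + 32·59 = 1914.

1914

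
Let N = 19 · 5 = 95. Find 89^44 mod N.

Mod 19: 89 ≡ 13; by Fermat, exponent reduces to 44 mod 18 = 8; 13^8 ≡ 16 (mod 19).
Mod 5: 89 ≡ 4; since 4 | 44, by Fermat 4^44 ≡ 1 (mod 5).
Combine by CRT: x ≡ 16 (mod 19), x ≡ 1 (mod 5) ⇒ x ≡ 16 (mod 95).

16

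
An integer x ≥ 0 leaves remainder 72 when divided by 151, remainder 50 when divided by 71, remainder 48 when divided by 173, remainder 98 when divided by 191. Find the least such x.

Combine the congruences pairwise.
From x ≡ 72 (mod 151) write x = 72 + 151t. Substituting into x ≡ 50 (mod 71) gives 151t ≡ 49 (mod 71), and since 9⁻¹ ≡ 8 (mod 71), t ≡ 37. Hence x ≡ 72 + 151·37 = 5659 (mod 10721).
From x ≡ 5659 (mod 10721) write x = 5659 + 10721t. Substituting into x ≡ 48 (mod 173) gives 10721t ≡ 98 (mod 173), and since 168⁻¹ ≡ 69 (mod 173), t ≡ 15. Hence x ≡ 5659 + 10721·15 = 166474 (mod 1854733).
From x ≡ 166474 (mod 1854733) write x = 166474 + 1854733t. Substituting into x ≡ 98 (mod 191) gives 1854733t ≡ 176 (mod 191), and since 123⁻¹ ≡ 132 (mod 191), t ≡ 121. Hence x ≡ 166474 + 1854733·121 = 224589167 (mod 354254003).

224589167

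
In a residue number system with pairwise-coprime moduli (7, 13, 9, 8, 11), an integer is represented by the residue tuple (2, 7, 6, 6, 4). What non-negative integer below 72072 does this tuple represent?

From x ≡ 2 (mod 7) write x = 2 + 7t. Substituting into x ≡ 7 (mod 13) gives 7t ≡ 5 (mod 13), and since 7⁻¹ ≡ 2 (mod 13), t ≡ 10. Hence x ≡ 2 + 7·10 = 72 (mod 91).
From x ≡ 72 (mod 91) write x = 72 + 91t. Substituting into x ≡ 6 (mod 9) gives 91t ≡ 6 (mod 9), and since 1⁻¹ ≡ 1 (mod 9), t ≡ 6. Hence x ≡ 72 + 91·6 = 618 (mod 819).
From x ≡ 618 (mod 819) write x = 618 + 819t. Substituting into x ≡ 6 (mod 8) gives 819t ≡ 4 (mod 8), and since 3⁻¹ ≡ 3 (mod 8), t ≡ 4. Hence x ≡ 618 + 819·4 = 3894 (mod 6552).
From x ≡ 3894 (mod 6552) write x = 3894 + 6552t. Substituting into x ≡ 4 (mod 11) gives 6552t ≡ 4 (mod 11), and since 7⁻¹ ≡ 8 (mod 11), t ≡ 10. Hence x ≡ 3894 + 6552·10 = 69414 (mod 72072).

69414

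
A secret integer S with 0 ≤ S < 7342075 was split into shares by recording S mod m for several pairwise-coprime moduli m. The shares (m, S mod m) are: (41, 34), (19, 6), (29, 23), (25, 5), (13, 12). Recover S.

5987305

The moduli are pairwise coprime; N = 41·19·29·25·13 = 7342075.
N/41 = 179075; 179075 ≡ 28 (mod 41); 28·22 ≡ 1, so inverse 22.
N/19 = 386425; 386425 ≡ 3 (mod 19); 3·13 ≡ 1, so inverse 13.
N/29 = 253175; 253175 ≡ 5 (mod 29); 5·6 ≡ 1, so inverse 6.
N/25 = 293683; 293683 ≡ 8 (mod 25); 8·22 ≡ 1, so inverse 22.
N/13 = 564775; 564775 ≡ 3 (mod 13); 3·9 ≡ 1, so inverse 9.
S ≡ 34·179075·22 + 6·386425·13 + 23·253175·6 + 5·293683·22 + 12·564775·9 = 292328230.
292328230 mod 7342075 = 5987305.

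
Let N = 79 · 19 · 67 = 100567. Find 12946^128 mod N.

32691

Mod 79: 12946 ≡ 69; by Fermat, exponent reduces to 128 mod 78 = 50; 69^50 ≡ 64 (mod 79).
Mod 19: 12946 ≡ 7; by Fermat, exponent reduces to 128 mod 18 = 2; 7^2 ≡ 11 (mod 19).
Mod 67: 12946 ≡ 15; by Fermat, exponent reduces to 128 mod 66 = 62; 15^62 ≡ 62 (mod 67).
Combine by CRT: x ≡ 64 (mod 79), x ≡ 11 (mod 19), x ≡ 62 (mod 67) ⇒ x ≡ 32691 (mod 100567).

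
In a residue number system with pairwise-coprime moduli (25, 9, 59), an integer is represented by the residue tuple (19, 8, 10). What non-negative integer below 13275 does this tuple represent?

The moduli are pairwise coprime; N = 25·9·59 = 13275.
N/25 = 531; 531 ≡ 6 (mod 25); 6·21 ≡ 1, so inverse 21.
N/9 = 1475; 1475 ≡ 8 (mod 9); 8·8 ≡ 1, so inverse 8.
N/59 = 225; 225 ≡ 48 (mod 59); 48·16 ≡ 1, so inverse 16.
x ≡ 19·531·21 + 8·1475·8 + 10·225·16 = 342269.
342269 mod 13275 = 10394.

10394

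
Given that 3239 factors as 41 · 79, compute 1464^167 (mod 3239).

388

Mod 41: 1464 ≡ 29; by Fermat, exponent reduces to 167 mod 40 = 7; 29^7 ≡ 19 (mod 41).
Mod 79: 1464 ≡ 42; by Fermat, exponent reduces to 167 mod 78 = 11; 42^11 ≡ 72 (mod 79).
Combine by CRT: x ≡ 19 (mod 41), x ≡ 72 (mod 79) ⇒ x ≡ 388 (mod 3239).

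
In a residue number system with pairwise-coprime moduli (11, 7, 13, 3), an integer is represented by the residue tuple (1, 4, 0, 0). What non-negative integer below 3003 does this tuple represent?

2223

The moduli are pairwise coprime; N = 11·7·13·3 = 3003.
N/11 = 273; 273 ≡ 9 (mod 11); 9·5 ≡ 1, so inverse 5.
N/7 = 429; 429 ≡ 2 (mod 7); 2·4 ≡ 1, so inverse 4.
N/13 = 231; 231 ≡ 10 (mod 13); 10·4 ≡ 1, so inverse 4.
N/3 = 1001; 1001 ≡ 2 (mod 3); 2·2 ≡ 1, so inverse 2.
x ≡ 1·273·5 + 4·429·4 + 0·231·4 + 0·1001·2 = 8229.
8229 mod 3003 = 2223.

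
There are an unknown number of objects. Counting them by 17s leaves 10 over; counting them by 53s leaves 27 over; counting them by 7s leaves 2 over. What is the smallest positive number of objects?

The moduli are pairwise coprime; M = 17·53·7 = 6307.
M/17 = 371; 371 ≡ 14 (mod 17); 14·11 ≡ 1, so inverse 11.
M/53 = 119; 119 ≡ 13 (mod 53); 13·49 ≡ 1, so inverse 49.
M/7 = 901; 901 ≡ 5 (mod 7); 5·3 ≡ 1, so inverse 3.
N ≡ 10·371·11 + 27·119·49 + 2·901·3 = 203653.
203653 mod 6307 = 1829.

1829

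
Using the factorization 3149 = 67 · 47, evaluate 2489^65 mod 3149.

1454

Mod 67: 2489 ≡ 10; 10^65 ≡ 47 (mod 67).
Mod 47: 2489 ≡ 45; by Fermat, exponent reduces to 65 mod 46 = 19; 45^19 ≡ 44 (mod 47).
Combine by CRT: x ≡ 47 (mod 67), x ≡ 44 (mod 47) ⇒ x ≡ 1454 (mod 3149).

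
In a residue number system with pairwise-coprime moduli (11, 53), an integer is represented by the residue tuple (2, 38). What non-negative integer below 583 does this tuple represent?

409

From x ≡ 2 (mod 11) write x = 2 + 11t. Substituting into x ≡ 38 (mod 53) gives 11t ≡ 36 (mod 53), and since 11⁻¹ ≡ 29 (mod 53), t ≡ 37. Hence x ≡ 2 + 11·37 = 409 (mod 583).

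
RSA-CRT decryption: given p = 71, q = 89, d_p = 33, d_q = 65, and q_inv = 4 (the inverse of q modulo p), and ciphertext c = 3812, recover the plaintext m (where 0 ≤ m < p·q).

m₁ = c^(d_p) mod p: c ≡ 49 (mod 71), and 49^33 mod 71 = 60.
m₂ = c^(d_q) mod q: c ≡ 74 (mod 89), and 74^65 mod 89 = 63.
h = q_inv·(m₁ − m₂) mod p = 4·(60 − 63) mod 71 = 59.
m = m₂ + h·q = 63 + 59·89 = 5314.

5314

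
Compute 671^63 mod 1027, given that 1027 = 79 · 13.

96

Mod 79: 671 ≡ 39; 39^63 ≡ 17 (mod 79).
Mod 13: 671 ≡ 8; by Fermat, exponent reduces to 63 mod 12 = 3; 8^3 ≡ 5 (mod 13).
Combine by CRT: x ≡ 17 (mod 79), x ≡ 5 (mod 13) ⇒ x ≡ 96 (mod 1027).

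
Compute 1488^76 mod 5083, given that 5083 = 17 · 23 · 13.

4130

Mod 17: 1488 ≡ 9; by Fermat, exponent reduces to 76 mod 16 = 12; 9^12 ≡ 16 (mod 17).
Mod 23: 1488 ≡ 16; by Fermat, exponent reduces to 76 mod 22 = 10; 16^10 ≡ 13 (mod 23).
Mod 13: 1488 ≡ 6; by Fermat, exponent reduces to 76 mod 12 = 4; 6^4 ≡ 9 (mod 13).
Combine by CRT: x ≡ 16 (mod 17), x ≡ 13 (mod 23), x ≡ 9 (mod 13) ⇒ x ≡ 4130 (mod 5083).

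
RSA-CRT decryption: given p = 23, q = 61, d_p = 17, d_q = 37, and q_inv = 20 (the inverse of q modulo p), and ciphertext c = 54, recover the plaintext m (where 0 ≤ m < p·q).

1324

m₁ = c^(d_p) mod p: c ≡ 8 (mod 23), and 8^17 mod 23 = 13.
m₂ = c^(d_q) mod q: c ≡ 54 (mod 61), and 54^37 mod 61 = 43.
h = q_inv·(m₁ − m₂) mod p = 20·(13 − 43) mod 23 = 21.
m = m₂ + h·q = 43 + 21·61 = 1324.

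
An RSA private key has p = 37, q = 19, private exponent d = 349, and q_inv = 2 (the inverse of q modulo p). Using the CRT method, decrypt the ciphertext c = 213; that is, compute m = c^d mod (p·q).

576

d_p = d mod (p−1) = 349 mod 36 = 25; d_q = d mod (q−1) = 7.
m₁ = c^(d_p) mod p: c ≡ 28 (mod 37), and 28^25 mod 37 = 21.
m₂ = c^(d_q) mod q: c ≡ 4 (mod 19), and 4^7 mod 19 = 6.
h = q_inv·(m₁ − m₂) mod p = 2·(21 − 6) mod 37 = 30.
m = m₂ + h·q = 6 + 30·19 = 576.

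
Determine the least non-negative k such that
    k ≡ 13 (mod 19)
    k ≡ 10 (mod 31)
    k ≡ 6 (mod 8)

3110

The moduli are pairwise coprime; N = 19·31·8 = 4712.
N/19 = 248; 248 ≡ 1 (mod 19), inverse 1.
N/31 = 152; 152 ≡ 28 (mod 31); 28·10 ≡ 1, so inverse 10.
N/8 = 589; 589 ≡ 5 (mod 8); 5·5 ≡ 1, so inverse 5.
k ≡ 13·248·1 + 10·152·10 + 6·589·5 = 36094.
36094 mod 4712 = 3110.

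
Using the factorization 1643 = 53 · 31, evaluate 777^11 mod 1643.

1118

Mod 53: 777 ≡ 35; 35^11 ≡ 5 (mod 53).
Mod 31: 777 ≡ 2; 2^11 ≡ 2 (mod 31).
Combine by CRT: x ≡ 5 (mod 53), x ≡ 2 (mod 31) ⇒ x ≡ 1118 (mod 1643).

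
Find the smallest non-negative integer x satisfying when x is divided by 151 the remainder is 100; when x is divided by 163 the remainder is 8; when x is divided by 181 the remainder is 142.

2224632

Combine the congruences pairwise.
From x ≡ 100 (mod 151) write x = 100 + 151t. Substituting into x ≡ 8 (mod 163) gives 151t ≡ 71 (mod 163), and since 151⁻¹ ≡ 95 (mod 163), t ≡ 62. Hence x ≡ 100 + 151·62 = 9462 (mod 24613).
From x ≡ 9462 (mod 24613) write x = 9462 + 24613t. Substituting into x ≡ 142 (mod 181) gives 24613t ≡ 92 (mod 181), and since 178⁻¹ ≡ 60 (mod 181), t ≡ 90. Hence x ≡ 9462 + 24613·90 = 2224632 (mod 4454953).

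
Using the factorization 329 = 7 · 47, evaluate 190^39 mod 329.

Mod 7: 190 ≡ 1; by Fermat, exponent reduces to 39 mod 6 = 3; 1^3 ≡ 1 (mod 7).
Mod 47: 190 ≡ 2; 2^39 ≡ 18 (mod 47).
Combine by CRT: x ≡ 1 (mod 7), x ≡ 18 (mod 47) ⇒ x ≡ 253 (mod 329).

253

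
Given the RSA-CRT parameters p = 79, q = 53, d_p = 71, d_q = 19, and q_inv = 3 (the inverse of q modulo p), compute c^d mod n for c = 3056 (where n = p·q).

226

m₁ = c^(d_p) mod p: c ≡ 54 (mod 79), and 54^71 mod 79 = 68.
m₂ = c^(d_q) mod q: c ≡ 35 (mod 53), and 35^19 mod 53 = 14.
h = q_inv·(m₁ − m₂) mod p = 3·(68 − 14) mod 79 = 4.
m = m₂ + h·q = 14 + 4·53 = 226.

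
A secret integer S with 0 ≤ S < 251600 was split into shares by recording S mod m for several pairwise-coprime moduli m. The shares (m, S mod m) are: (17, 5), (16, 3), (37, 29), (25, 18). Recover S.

From S ≡ 5 (mod 17) write S = 5 + 17t. Substituting into S ≡ 3 (mod 16) gives 17t ≡ 14 (mod 16), and since 1⁻¹ ≡ 1 (mod 16), t ≡ 14. Hence S ≡ 5 + 17·14 = 243 (mod 272).
From S ≡ 243 (mod 272) write S = 243 + 272t. Substituting into S ≡ 29 (mod 37) gives 272t ≡ 8 (mod 37), and since 13⁻¹ ≡ 20 (mod 37), t ≡ 12. Hence S ≡ 243 + 272·12 = 3507 (mod 10064).
From S ≡ 3507 (mod 10064) write S = 3507 + 10064t. Substituting into S ≡ 18 (mod 25) gives 10064t ≡ 11 (mod 25), and since 14⁻¹ ≡ 9 (mod 25), t ≡ 24. Hence S ≡ 3507 + 10064·24 = 245043 (mod 251600).

245043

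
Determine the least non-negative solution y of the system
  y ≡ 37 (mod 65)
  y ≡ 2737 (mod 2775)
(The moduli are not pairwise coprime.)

gcd(65, 2775) = 5 and 5 | (2737 − 37), so the pair is consistent; merging gives y ≡ 16612 (mod 36075), where 36075 = lcm(65, 2775).
The solution is unique modulo lcm(65, 2775) = 36075.

16612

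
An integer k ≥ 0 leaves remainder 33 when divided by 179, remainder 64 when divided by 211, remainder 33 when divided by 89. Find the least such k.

The moduli are pairwise coprime; N = 179·211·89 = 3361441.
N/179 = 18779; 18779 ≡ 163 (mod 179); 163·123 ≡ 1, so inverse 123.
N/211 = 15931; 15931 ≡ 106 (mod 211); 106·2 ≡ 1, so inverse 2.
N/89 = 37769; 37769 ≡ 33 (mod 89); 33·27 ≡ 1, so inverse 27.
k ≡ 33·18779·123 + 64·15931·2 + 33·37769·27 = 111915308.
111915308 mod 3361441 = 987755.

987755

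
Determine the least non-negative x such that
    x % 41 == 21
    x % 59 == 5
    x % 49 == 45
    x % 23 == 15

The moduli are pairwise coprime; N = 41·59·49·23 = 2726213.
N/41 = 66493; 66493 ≡ 32 (mod 41); 32·9 ≡ 1, so inverse 9.
N/59 = 46207; 46207 ≡ 10 (mod 59); 10·6 ≡ 1, so inverse 6.
N/49 = 55637; 55637 ≡ 22 (mod 49); 22·29 ≡ 1, so inverse 29.
N/23 = 118531; 118531 ≡ 12 (mod 23); 12·2 ≡ 1, so inverse 2.
x ≡ 21·66493·9 + 5·46207·6 + 45·55637·29 + 15·118531·2 = 90115602.
90115602 mod 2726213 = 150573.

150573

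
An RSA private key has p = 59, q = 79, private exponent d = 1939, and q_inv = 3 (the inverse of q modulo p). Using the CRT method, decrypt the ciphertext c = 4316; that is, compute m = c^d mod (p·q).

1067

d_p = d mod (p−1) = 1939 mod 58 = 25; d_q = d mod (q−1) = 67.
m₁ = c^(d_p) mod p: c ≡ 9 (mod 59), and 9^25 mod 59 = 5.
m₂ = c^(d_q) mod q: c ≡ 50 (mod 79), and 50^67 mod 79 = 40.
h = q_inv·(m₁ − m₂) mod p = 3·(5 − 40) mod 59 = 13.
m = m₂ + h·q = 40 + 13·79 = 1067.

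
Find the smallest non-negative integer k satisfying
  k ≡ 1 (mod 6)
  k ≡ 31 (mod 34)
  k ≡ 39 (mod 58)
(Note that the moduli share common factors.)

gcd(6, 34) = 2 and 2 | (31 − 1), so the pair is consistent; merging gives k ≡ 31 (mod 102), where 102 = lcm(6, 34).
gcd(102, 58) = 2 and 2 | (39 − 31), so the pair is consistent; merging gives k ≡ 1663 (mod 2958), where 2958 = lcm(102, 58).
The solution is unique modulo lcm(6, 34, 58) = 2958.

1663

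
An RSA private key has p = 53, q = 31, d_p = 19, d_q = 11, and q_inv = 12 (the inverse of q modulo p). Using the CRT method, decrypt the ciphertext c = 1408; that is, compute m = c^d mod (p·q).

871

m₁ = c^(d_p) mod p: c ≡ 30 (mod 53), and 30^19 mod 53 = 23.
m₂ = c^(d_q) mod q: c ≡ 13 (mod 31), and 13^11 mod 31 = 3.
h = q_inv·(m₁ − m₂) mod p = 12·(23 − 3) mod 53 = 28.
m = m₂ + h·q = 3 + 28·31 = 871.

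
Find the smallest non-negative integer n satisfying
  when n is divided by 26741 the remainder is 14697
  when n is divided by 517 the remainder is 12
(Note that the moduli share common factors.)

Combine the congruences pairwise.
gcd(26741, 517) = 11 and 11 | (12 − 14697), so the pair is consistent; merging gives n ≡ 923891 (mod 1256827), where 1256827 = lcm(26741, 517).
The solution is unique modulo lcm(26741, 517) = 1256827.

923891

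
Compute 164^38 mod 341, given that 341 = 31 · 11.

Mod 31: 164 ≡ 9; by Fermat, exponent reduces to 38 mod 30 = 8; 9^8 ≡ 28 (mod 31).
Mod 11: 164 ≡ 10; by Fermat, exponent reduces to 38 mod 10 = 8; 10^8 ≡ 1 (mod 11).
Combine by CRT: x ≡ 28 (mod 31), x ≡ 1 (mod 11) ⇒ x ≡ 276 (mod 341).

276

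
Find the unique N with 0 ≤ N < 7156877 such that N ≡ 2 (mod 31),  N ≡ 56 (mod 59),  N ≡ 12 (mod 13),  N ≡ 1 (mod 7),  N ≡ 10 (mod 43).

The moduli are pairwise coprime; M = 31·59·13·7·43 = 7156877.
M/31 = 230867; 230867 ≡ 10 (mod 31); 10·28 ≡ 1, so inverse 28.
M/59 = 121303; 121303 ≡ 58 (mod 59); 58·58 ≡ 1, so inverse 58.
M/13 = 550529; 550529 ≡ 5 (mod 13); 5·8 ≡ 1, so inverse 8.
M/7 = 1022411; 1022411 ≡ 5 (mod 7); 5·3 ≡ 1, so inverse 3.
M/43 = 166439; 166439 ≡ 29 (mod 43); 29·3 ≡ 1, so inverse 3.
N ≡ 2·230867·28 + 56·121303·58 + 12·550529·8 + 1·1022411·3 + 10·166439·3 = 467831883.
467831883 mod 7156877 = 2634878.

2634878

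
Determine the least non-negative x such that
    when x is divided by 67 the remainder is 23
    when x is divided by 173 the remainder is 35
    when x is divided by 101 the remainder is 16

From x ≡ 23 (mod 67) write x = 23 + 67t. Substituting into x ≡ 35 (mod 173) gives 67t ≡ 12 (mod 173), and since 67⁻¹ ≡ 31 (mod 173), t ≡ 26. Hence x ≡ 23 + 67·26 = 1765 (mod 11591).
From x ≡ 1765 (mod 11591) write x = 1765 + 11591t. Substituting into x ≡ 16 (mod 101) gives 11591t ≡ 69 (mod 101), and since 77⁻¹ ≡ 21 (mod 101), t ≡ 35. Hence x ≡ 1765 + 11591·35 = 407450 (mod 1170691).

407450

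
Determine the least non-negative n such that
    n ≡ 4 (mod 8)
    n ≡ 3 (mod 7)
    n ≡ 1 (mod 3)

The moduli are pairwise coprime; M = 8·7·3 = 168.
M/8 = 21; 21 ≡ 5 (mod 8); 5·5 ≡ 1, so inverse 5.
M/7 = 24; 24 ≡ 3 (mod 7); 3·5 ≡ 1, so inverse 5.
M/3 = 56; 56 ≡ 2 (mod 3); 2·2 ≡ 1, so inverse 2.
n ≡ 4·21·5 + 3·24·5 + 1·56·2 = 892.
892 mod 168 = 52.

52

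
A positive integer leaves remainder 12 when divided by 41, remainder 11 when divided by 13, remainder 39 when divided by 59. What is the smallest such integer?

20512

The moduli are pairwise coprime; N = 41·13·59 = 31447.
N/41 = 767; 767 ≡ 29 (mod 41); 29·17 ≡ 1, so inverse 17.
N/13 = 2419; 2419 ≡ 1 (mod 13), inverse 1.
N/59 = 533; 533 ≡ 2 (mod 59); 2·30 ≡ 1, so inverse 30.
m ≡ 12·767·17 + 11·2419·1 + 39·533·30 = 806687.
806687 mod 31447 = 20512.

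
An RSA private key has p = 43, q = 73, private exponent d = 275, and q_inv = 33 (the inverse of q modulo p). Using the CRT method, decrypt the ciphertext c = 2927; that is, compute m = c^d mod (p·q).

d_p = d mod (p−1) = 275 mod 42 = 23; d_q = d mod (q−1) = 59.
m₁ = c^(d_p) mod p: c ≡ 3 (mod 43), and 3^23 mod 43 = 34.
m₂ = c^(d_q) mod q: c ≡ 7 (mod 73), and 7^59 mod 73 = 52.
h = q_inv·(m₁ − m₂) mod p = 33·(34 − 52) mod 43 = 8.
m = m₂ + h·q = 52 + 8·73 = 636.

636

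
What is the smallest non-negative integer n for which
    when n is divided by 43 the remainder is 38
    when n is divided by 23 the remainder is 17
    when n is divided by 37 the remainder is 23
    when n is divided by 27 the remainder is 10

Combine the congruences pairwise.
From n ≡ 38 (mod 43) write n = 38 + 43t. Substituting into n ≡ 17 (mod 23) gives 43t ≡ 2 (mod 23), and since 20⁻¹ ≡ 15 (mod 23), t ≡ 7. Hence n ≡ 38 + 43·7 = 339 (mod 989).
From n ≡ 339 (mod 989) write n = 339 + 989t. Substituting into n ≡ 23 (mod 37) gives 989t ≡ 17 (mod 37), and since 27⁻¹ ≡ 11 (mod 37), t ≡ 2. Hence n ≡ 339 + 989·2 = 2317 (mod 36593).
From n ≡ 2317 (mod 36593) write n = 2317 + 36593t. Substituting into n ≡ 10 (mod 27) gives 36593t ≡ 15 (mod 27), and since 8⁻¹ ≡ 17 (mod 27), t ≡ 12. Hence n ≡ 2317 + 36593·12 = 441433 (mod 988011).

441433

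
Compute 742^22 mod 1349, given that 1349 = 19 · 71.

Mod 19: 742 ≡ 1; by Fermat, exponent reduces to 22 mod 18 = 4; 1^4 ≡ 1 (mod 19).
Mod 71: 742 ≡ 32; 32^22 ≡ 32 (mod 71).
Combine by CRT: x ≡ 1 (mod 19), x ≡ 32 (mod 71) ⇒ x ≡ 742 (mod 1349).

742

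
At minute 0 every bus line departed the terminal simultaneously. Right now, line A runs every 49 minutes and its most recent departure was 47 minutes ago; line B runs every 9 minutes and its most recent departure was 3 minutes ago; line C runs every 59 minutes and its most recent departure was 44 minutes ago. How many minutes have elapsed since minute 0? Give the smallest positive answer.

From t ≡ 47 (mod 49) write t = 47 + 49s. Substituting into t ≡ 3 (mod 9) gives 49s ≡ 1 (mod 9), and since 4⁻¹ ≡ 7 (mod 9), s ≡ 7. Hence t ≡ 47 + 49·7 = 390 (mod 441).
From t ≡ 390 (mod 441) write t = 390 + 441s. Substituting into t ≡ 44 (mod 59) gives 441s ≡ 8 (mod 59), and since 28⁻¹ ≡ 19 (mod 59), s ≡ 34. Hence t ≡ 390 + 441·34 = 15384 (mod 26019).

15384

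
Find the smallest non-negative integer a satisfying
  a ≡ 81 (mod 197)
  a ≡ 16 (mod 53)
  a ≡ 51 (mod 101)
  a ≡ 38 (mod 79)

Combine the congruences pairwise.
From a ≡ 81 (mod 197) write a = 81 + 197t. Substituting into a ≡ 16 (mod 53) gives 197t ≡ 41 (mod 53), and since 38⁻¹ ≡ 7 (mod 53), t ≡ 22. Hence a ≡ 81 + 197·22 = 4415 (mod 10441).
From a ≡ 4415 (mod 10441) write a = 4415 + 10441t. Substituting into a ≡ 51 (mod 101) gives 10441t ≡ 80 (mod 101), and since 38⁻¹ ≡ 8 (mod 101), t ≡ 34. Hence a ≡ 4415 + 10441·34 = 359409 (mod 1054541).
From a ≡ 359409 (mod 1054541) write a = 359409 + 1054541t. Substituting into a ≡ 38 (mod 79) gives 1054541t ≡ 0 (mod 79), and since 49⁻¹ ≡ 50 (mod 79), t ≡ 0. Hence a ≡ 359409 + 1054541·0 = 359409 (mod 83308739).

359409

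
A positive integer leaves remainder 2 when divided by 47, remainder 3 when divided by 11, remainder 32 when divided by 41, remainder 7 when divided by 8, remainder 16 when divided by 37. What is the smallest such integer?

1830887

From n ≡ 2 (mod 47) write n = 2 + 47t. Substituting into n ≡ 3 (mod 11) gives 47t ≡ 1 (mod 11), and since 3⁻¹ ≡ 4 (mod 11), t ≡ 4. Hence n ≡ 2 + 47·4 = 190 (mod 517).
From n ≡ 190 (mod 517) write n = 190 + 517t. Substituting into n ≡ 32 (mod 41) gives 517t ≡ 6 (mod 41), and since 25⁻¹ ≡ 23 (mod 41), t ≡ 15. Hence n ≡ 190 + 517·15 = 7945 (mod 21197).
From n ≡ 7945 (mod 21197) write n = 7945 + 21197t. Substituting into n ≡ 7 (mod 8) gives 21197t ≡ 6 (mod 8), and since 5⁻¹ ≡ 5 (mod 8), t ≡ 6. Hence n ≡ 7945 + 21197·6 = 135127 (mod 169576).
From n ≡ 135127 (mod 169576) write n = 135127 + 169576t. Substituting into n ≡ 16 (mod 37) gives 169576t ≡ 13 (mod 37), and since 5⁻¹ ≡ 15 (mod 37), t ≡ 10. Hence n ≡ 135127 + 169576·10 = 1830887 (mod 6274312).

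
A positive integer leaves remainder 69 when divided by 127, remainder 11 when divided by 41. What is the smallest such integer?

831

From n ≡ 69 (mod 127) write n = 69 + 127t. Substituting into n ≡ 11 (mod 41) gives 127t ≡ 24 (mod 41), and since 4⁻¹ ≡ 31 (mod 41), t ≡ 6. Hence n ≡ 69 + 127·6 = 831 (mod 5207).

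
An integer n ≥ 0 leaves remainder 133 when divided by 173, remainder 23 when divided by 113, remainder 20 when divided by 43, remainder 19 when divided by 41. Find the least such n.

The moduli are pairwise coprime; M = 173·113·43·41 = 34464887.
M/173 = 199219; 199219 ≡ 96 (mod 173); 96·164 ≡ 1, so inverse 164.
M/113 = 304999; 304999 ≡ 12 (mod 113); 12·66 ≡ 1, so inverse 66.
M/43 = 801509; 801509 ≡ 32 (mod 43); 32·39 ≡ 1, so inverse 39.
M/41 = 840607; 840607 ≡ 25 (mod 41); 25·23 ≡ 1, so inverse 23.
n ≡ 133·199219·164 + 23·304999·66 + 20·801509·39 + 19·840607·23 = 5800875589.
5800875589 mod 34464887 = 10774573.

10774573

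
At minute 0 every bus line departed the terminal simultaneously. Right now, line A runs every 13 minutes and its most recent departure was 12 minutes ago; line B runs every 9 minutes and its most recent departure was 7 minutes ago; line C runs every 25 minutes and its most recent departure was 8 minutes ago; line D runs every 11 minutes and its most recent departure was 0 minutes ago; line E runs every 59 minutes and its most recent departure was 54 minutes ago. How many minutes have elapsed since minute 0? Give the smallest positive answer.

631708

The moduli are pairwise coprime; N = 13·9·25·11·59 = 1898325.
N/13 = 146025; 146025 ≡ 9 (mod 13); 9·3 ≡ 1, so inverse 3.
N/9 = 210925; 210925 ≡ 1 (mod 9), inverse 1.
N/25 = 75933; 75933 ≡ 8 (mod 25); 8·22 ≡ 1, so inverse 22.
N/11 = 172575; 172575 ≡ 7 (mod 11); 7·8 ≡ 1, so inverse 8.
N/59 = 32175; 32175 ≡ 20 (mod 59); 20·3 ≡ 1, so inverse 3.
t ≡ 12·146025·3 + 7·210925·1 + 8·75933·22 + 0·172575·8 + 54·32175·3 = 25309933.
25309933 mod 1898325 = 631708.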